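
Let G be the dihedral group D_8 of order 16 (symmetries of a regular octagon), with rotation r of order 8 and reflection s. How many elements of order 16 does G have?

No element of G has order 16 (even though 16 | 16).

0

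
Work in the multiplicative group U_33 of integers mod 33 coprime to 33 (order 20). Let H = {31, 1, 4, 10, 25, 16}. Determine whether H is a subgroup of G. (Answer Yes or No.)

|H| = 6 does not divide |G| = 20, so by Lagrange H is not a subgroup.

No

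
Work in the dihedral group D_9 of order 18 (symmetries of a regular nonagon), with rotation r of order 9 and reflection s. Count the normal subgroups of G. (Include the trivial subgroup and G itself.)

4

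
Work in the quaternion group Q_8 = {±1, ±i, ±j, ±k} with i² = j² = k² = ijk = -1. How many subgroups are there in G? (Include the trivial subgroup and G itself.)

|G| = 8, so by Lagrange every subgroup order divides 8. Divisors: 1, 2, 4, 8.
Subgroups by order — order 1: 1; order 2: 1; order 4: 3; order 8: 1.
Total: 1 + 1 + 3 + 1 = 6.

6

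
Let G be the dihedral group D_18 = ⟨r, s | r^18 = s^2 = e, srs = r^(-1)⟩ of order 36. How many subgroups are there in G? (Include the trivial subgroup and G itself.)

45

|G| = 36, so by Lagrange every subgroup order divides 36. Divisors: 1, 2, 3, 4, 6, 9, 12, 18, 36.
Subgroups by order — order 1: 1; order 2: 19; order 3: 1; order 4: 9; order 6: 7; order 9: 1; order 12: 3; order 18: 3; order 36: 1.
Total: 1 + 19 + 1 + 9 + 7 + 1 + 3 + 3 + 1 = 45.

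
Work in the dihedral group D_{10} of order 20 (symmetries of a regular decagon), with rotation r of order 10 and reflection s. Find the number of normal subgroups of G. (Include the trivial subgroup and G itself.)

G has 22 subgroups. Checking conjugation-invariance by order — order 1: 1/1 normal; order 2: 1/11 normal; order 4: 0/5 normal; order 5: 1/1 normal; order 10: 3/3 normal; order 20: 1/1 normal.
Total normal subgroups: 7.

7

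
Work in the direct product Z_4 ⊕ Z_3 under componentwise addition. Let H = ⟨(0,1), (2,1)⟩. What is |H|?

|⟨(0,1)⟩| = 3 and |⟨(2,1)⟩| = 6, so |H| is a multiple of lcm(3, 6) = 6 and divides |G| = 12.
Closing under the operation: H = {(0,0), (0,1), (0,2), (2,0), (2,1), (2,2)}, so |H| = 6.

6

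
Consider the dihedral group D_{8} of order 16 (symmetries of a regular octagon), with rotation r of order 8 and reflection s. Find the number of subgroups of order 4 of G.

5

|G| = 16 and 4 | 16, so subgroups of order 4 are possible by Lagrange.
The subgroups of order 4 are: {e, r^2, r^4, r^6}; {e, r^4, r^2s, r^6s}; {e, r^4, r^3s, r^7s}; {e, r^4, s, r^4s}; … (5 in all).
So G has 5 subgroups of order 4.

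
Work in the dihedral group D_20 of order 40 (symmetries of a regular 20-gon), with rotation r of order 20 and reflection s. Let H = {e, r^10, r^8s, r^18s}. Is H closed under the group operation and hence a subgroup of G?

|H| = 4 divides |G| = 40, consistent with Lagrange.
H contains the identity, every element's inverse is in H, and H is closed under ·: it is a subgroup.

Yes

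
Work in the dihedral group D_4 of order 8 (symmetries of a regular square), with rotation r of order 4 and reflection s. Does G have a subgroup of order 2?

Yes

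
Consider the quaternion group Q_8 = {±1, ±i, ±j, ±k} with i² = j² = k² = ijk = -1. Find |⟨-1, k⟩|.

4

|⟨-1⟩| = 2 and |⟨k⟩| = 4, so |H| is a multiple of lcm(2, 4) = 4 and divides |G| = 8.
Closing under the operation: H = {1, -1, k, -k}, so |H| = 4.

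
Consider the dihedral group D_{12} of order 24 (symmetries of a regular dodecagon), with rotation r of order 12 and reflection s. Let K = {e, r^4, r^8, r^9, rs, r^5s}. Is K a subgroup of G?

r^9 ∈ K but its inverse r^3 ∉ K, so K is not a subgroup.

No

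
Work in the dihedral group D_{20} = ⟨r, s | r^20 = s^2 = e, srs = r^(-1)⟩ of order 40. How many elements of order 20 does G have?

8

The elements of order 20 are: r, r^3, r^7, r^9, r^11, r^13, r^17, r^19.
That's 8.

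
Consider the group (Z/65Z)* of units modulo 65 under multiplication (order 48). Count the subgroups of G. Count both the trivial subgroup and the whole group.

30

|G| = 48, so by Lagrange every subgroup order divides 48. Divisors: 1, 2, 3, 4, 6, 8, 12, 16, 24, 48.
Subgroups by order — order 1: 1; order 2: 3; order 3: 1; order 4: 7; order 6: 3; order 8: 3; order 12: 7; order 16: 1; order 24: 3; order 48: 1.
Total: 1 + 3 + 1 + 7 + 3 + 3 + 7 + 1 + 3 + 1 = 30.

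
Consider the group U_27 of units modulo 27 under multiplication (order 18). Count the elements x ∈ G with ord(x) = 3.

2

The elements of order 3 are: 10, 19.
That's 2.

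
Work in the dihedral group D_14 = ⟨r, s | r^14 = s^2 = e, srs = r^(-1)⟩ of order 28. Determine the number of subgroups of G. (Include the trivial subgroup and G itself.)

|G| = 28, so by Lagrange every subgroup order divides 28. Divisors: 1, 2, 4, 7, 14, 28.
Subgroups by order — order 1: 1; order 2: 15; order 4: 7; order 7: 1; order 14: 3; order 28: 1.
Total: 1 + 15 + 7 + 1 + 3 + 1 = 28.

28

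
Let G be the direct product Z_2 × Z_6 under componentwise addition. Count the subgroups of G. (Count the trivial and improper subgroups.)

10

|G| = 12, so by Lagrange every subgroup order divides 12. Divisors: 1, 2, 3, 4, 6, 12.
Subgroups by order — order 1: 1; order 2: 3; order 3: 1; order 4: 1; order 6: 3; order 12: 1.
Total: 1 + 3 + 1 + 1 + 3 + 1 = 10.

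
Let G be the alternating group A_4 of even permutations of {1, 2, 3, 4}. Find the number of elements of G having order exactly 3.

The elements of order 3 are: (2 3 4), (2 4 3), (1 2 3), (1 2 4), (1 3 2), (1 3 4), (1 4 2), (1 4 3).
That's 8.

8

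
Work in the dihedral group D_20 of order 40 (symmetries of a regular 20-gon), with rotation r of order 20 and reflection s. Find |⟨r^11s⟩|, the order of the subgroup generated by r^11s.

Computing powers of r^11s: the smallest k with (r^11s)^k = e is k = 2.

2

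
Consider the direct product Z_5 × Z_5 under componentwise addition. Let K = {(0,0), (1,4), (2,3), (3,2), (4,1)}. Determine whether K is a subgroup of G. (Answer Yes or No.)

|K| = 5 divides |G| = 25, consistent with Lagrange.
K contains the identity, every element's inverse is in K, and K is closed under +: it is a subgroup.
In fact K = ⟨(2,3)⟩.

Yes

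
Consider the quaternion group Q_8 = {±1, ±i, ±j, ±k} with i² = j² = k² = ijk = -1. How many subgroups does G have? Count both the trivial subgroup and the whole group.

6

|G| = 8, so by Lagrange every subgroup order divides 8. Divisors: 1, 2, 4, 8.
Subgroups by order — order 1: 1; order 2: 1; order 4: 3; order 8: 1.
Total: 1 + 1 + 3 + 1 = 6.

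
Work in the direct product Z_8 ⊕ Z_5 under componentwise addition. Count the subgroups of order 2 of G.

|G| = 40 and 2 | 40, so subgroups of order 2 are possible by Lagrange.
The subgroups of order 2 are: {(0,0), (4,0)}.
So G has 1 subgroup of order 2.

1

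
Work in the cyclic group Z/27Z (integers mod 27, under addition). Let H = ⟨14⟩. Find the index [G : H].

1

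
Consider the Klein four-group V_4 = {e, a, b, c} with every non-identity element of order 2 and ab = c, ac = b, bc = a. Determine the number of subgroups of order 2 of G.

3

|G| = 4 and 2 | 4, so subgroups of order 2 are possible by Lagrange.
The subgroups of order 2 are: {e, a}; {e, b}; {e, c}.
So G has 3 subgroups of order 2.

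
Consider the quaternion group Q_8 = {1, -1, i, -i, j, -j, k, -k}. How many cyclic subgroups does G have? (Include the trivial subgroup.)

Each element a generates a cyclic subgroup ⟨a⟩; distinct elements may generate the same one (a cyclic group of order d has φ(d) generators).
Cyclic subgroups by order — order 1: 1; order 2: 1; order 4: 3.
Total: 5.

5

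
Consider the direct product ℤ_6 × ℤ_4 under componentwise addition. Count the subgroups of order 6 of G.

|G| = 24 and 6 | 24, so subgroups of order 6 are possible by Lagrange.
The subgroups of order 6 are: {(0,0), (0,2), (2,0), (2,2), (4,0), (4,2)}; {(0,0), (1,0), (2,0), (3,0), (4,0), (5,0)}; {(0,0), (1,2), (2,0), (3,2), (4,0), (5,2)}.
So G has 3 subgroups of order 6.

3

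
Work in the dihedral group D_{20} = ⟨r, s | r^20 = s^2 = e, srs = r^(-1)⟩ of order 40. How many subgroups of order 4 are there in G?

11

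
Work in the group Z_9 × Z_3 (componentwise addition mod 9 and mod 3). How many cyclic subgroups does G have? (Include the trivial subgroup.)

8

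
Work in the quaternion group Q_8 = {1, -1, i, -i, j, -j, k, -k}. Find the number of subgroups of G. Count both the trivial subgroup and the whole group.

6

|G| = 8, so by Lagrange every subgroup order divides 8. Divisors: 1, 2, 4, 8.
Subgroups by order — order 1: 1; order 2: 1; order 4: 3; order 8: 1.
Total: 1 + 1 + 3 + 1 = 6.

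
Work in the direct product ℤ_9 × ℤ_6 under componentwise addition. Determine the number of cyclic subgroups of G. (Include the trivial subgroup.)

16

Group the elements of G by the cyclic subgroup they generate; each cyclic subgroup of order d accounts for φ(d) elements.
Cyclic subgroups by order — order 1: 1; order 2: 1; order 3: 4; order 6: 4; order 9: 3; order 18: 3.
Total: 16.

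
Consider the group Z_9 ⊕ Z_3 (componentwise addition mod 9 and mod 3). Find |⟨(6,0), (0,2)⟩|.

9

|⟨(6,0)⟩| = 3 and |⟨(0,2)⟩| = 3, so |H| is a multiple of lcm(3, 3) = 3 and divides |G| = 27.
Closing under the operation: H = {(0,0), (0,1), (0,2), (3,0), (3,1), (3,2), (6,0), (6,1), (6,2)}, so |H| = 9.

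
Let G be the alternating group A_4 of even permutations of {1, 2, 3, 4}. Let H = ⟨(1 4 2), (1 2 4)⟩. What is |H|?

3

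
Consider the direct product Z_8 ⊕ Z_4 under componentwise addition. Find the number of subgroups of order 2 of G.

3

|G| = 32 and 2 | 32, so subgroups of order 2 are possible by Lagrange.
The subgroups of order 2 are: {(0,0), (0,2)}; {(0,0), (4,0)}; {(0,0), (4,2)}.
So G has 3 subgroups of order 2.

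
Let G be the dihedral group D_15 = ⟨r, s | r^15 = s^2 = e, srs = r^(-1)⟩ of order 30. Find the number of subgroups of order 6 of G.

5

|G| = 30 and 6 | 30, so subgroups of order 6 are possible by Lagrange.
The subgroups of order 6 are: {e, r^5, r^10, s, r^5s, r^10s}; {e, r^5, r^10, rs, r^6s, r^11s}; {e, r^5, r^10, r^2s, r^7s, r^12s}; {e, r^5, r^10, r^3s, r^8s, r^13s}; … (5 in all).
So G has 5 subgroups of order 6.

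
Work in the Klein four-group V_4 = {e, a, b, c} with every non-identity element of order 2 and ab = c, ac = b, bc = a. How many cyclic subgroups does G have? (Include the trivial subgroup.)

4

Group the elements of G by the cyclic subgroup they generate; each cyclic subgroup of order d accounts for φ(d) elements.
Cyclic subgroups by order — order 1: 1; order 2: 3.
Total: 4.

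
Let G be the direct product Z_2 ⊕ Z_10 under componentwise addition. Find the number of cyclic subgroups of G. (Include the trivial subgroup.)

8

Each element a generates a cyclic subgroup ⟨a⟩; distinct elements may generate the same one (a cyclic group of order d has φ(d) generators).
Cyclic subgroups by order — order 1: 1; order 2: 3; order 5: 1; order 10: 3.
Total: 8.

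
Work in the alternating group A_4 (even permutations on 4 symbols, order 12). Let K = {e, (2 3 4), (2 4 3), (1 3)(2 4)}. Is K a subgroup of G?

Closure fails: (2 4 3) ∘ (1 3)(2 4) = (1 2 3) ∉ K. So K is not a subgroup.

No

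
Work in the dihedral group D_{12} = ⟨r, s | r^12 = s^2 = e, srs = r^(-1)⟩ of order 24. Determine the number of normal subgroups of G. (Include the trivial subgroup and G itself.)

9

G has 34 subgroups. Checking conjugation-invariance by order — order 1: 1/1 normal; order 2: 1/13 normal; order 3: 1/1 normal; order 4: 1/7 normal; order 6: 1/5 normal; order 8: 0/3 normal; order 12: 3/3 normal; order 24: 1/1 normal.
Total normal subgroups: 9.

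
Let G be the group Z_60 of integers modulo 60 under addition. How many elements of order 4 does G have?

In a cyclic group of order 60, the number of elements of order d (for d | 60) is φ(d).
φ(4) = 2.

2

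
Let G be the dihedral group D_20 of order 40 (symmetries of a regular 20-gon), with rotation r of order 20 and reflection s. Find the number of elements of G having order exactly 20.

8

The elements of order 20 are: r, r^3, r^7, r^9, r^11, r^13, r^17, r^19.
That's 8.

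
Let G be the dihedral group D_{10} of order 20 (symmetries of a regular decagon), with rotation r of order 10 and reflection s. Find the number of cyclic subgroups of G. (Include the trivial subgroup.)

14

A cyclic subgroup of order d is generated by each of its φ(d) elements of order d, so the cyclic subgroups of order d number (#elements of order d)/φ(d).
Cyclic subgroups by order — order 1: 1; order 2: 11; order 5: 1; order 10: 1.
Total: 14.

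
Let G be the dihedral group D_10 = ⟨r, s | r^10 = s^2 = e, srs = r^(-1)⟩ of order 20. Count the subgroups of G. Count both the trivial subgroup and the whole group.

|G| = 20, so by Lagrange every subgroup order divides 20. Divisors: 1, 2, 4, 5, 10, 20.
Subgroups by order — order 1: 1; order 2: 11; order 4: 5; order 5: 1; order 10: 3; order 20: 1.
Total: 1 + 11 + 5 + 1 + 3 + 1 = 22.

22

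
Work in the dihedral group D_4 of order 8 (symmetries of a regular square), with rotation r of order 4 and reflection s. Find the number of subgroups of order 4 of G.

3

|G| = 8 and 4 | 8, so subgroups of order 4 are possible by Lagrange.
The subgroups of order 4 are: {e, r, r^2, r^3}; {e, r^2, s, r^2s}; {e, r^2, rs, r^3s}.
So G has 3 subgroups of order 4.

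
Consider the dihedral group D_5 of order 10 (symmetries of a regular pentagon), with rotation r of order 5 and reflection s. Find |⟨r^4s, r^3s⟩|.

|⟨r^4s⟩| = 2 and |⟨r^3s⟩| = 2, so |H| is a multiple of lcm(2, 2) = 2 and divides |G| = 10.
Closing {r^4s, r^3s} under the group operation gives all of G, so |H| = 10.

10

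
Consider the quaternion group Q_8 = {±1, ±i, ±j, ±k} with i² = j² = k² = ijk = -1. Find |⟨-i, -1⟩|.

|⟨-i⟩| = 4 and |⟨-1⟩| = 2, so |H| is a multiple of lcm(4, 2) = 4 and divides |G| = 8.
Closing under the operation: H = {1, -1, i, -i}, so |H| = 4.

4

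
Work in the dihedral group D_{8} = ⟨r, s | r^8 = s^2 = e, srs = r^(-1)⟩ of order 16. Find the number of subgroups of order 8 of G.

3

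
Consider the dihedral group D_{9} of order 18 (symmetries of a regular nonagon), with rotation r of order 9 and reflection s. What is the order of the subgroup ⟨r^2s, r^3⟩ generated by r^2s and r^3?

6

|⟨r^2s⟩| = 2 and |⟨r^3⟩| = 3, so |H| is a multiple of lcm(2, 3) = 6 and divides |G| = 18.
Closing under the operation: H = {e, r^3, r^6, r^2s, r^5s, r^8s}, so |H| = 6.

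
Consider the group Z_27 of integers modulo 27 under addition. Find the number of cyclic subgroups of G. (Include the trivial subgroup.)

4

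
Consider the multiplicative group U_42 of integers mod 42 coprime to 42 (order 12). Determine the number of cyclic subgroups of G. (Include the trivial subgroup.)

8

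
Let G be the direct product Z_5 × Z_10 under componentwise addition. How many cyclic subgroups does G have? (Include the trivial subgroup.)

Each element a generates a cyclic subgroup ⟨a⟩; distinct elements may generate the same one (a cyclic group of order d has φ(d) generators).
Cyclic subgroups by order — order 1: 1; order 2: 1; order 5: 6; order 10: 6.
Total: 14.

14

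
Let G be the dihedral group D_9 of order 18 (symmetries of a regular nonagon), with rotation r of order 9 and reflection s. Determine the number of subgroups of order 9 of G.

1

|G| = 18 and 9 | 18, so subgroups of order 9 are possible by Lagrange.
The subgroups of order 9 are: {e, r, r^2, r^3, r^4, r^5, r^6, r^7, r^8}.
So G has 1 subgroup of order 9.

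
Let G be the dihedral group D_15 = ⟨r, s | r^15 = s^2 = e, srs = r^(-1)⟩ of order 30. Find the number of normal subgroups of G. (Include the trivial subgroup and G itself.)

G has 28 subgroups. Checking conjugation-invariance by order — order 1: 1/1 normal; order 2: 0/15 normal; order 3: 1/1 normal; order 5: 1/1 normal; order 6: 0/5 normal; order 10: 0/3 normal; order 15: 1/1 normal; order 30: 1/1 normal.
Total normal subgroups: 5.

5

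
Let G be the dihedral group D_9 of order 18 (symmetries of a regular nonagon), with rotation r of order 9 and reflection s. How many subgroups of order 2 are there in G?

9

|G| = 18 and 2 | 18, so subgroups of order 2 are possible by Lagrange.
The subgroups of order 2 are: {e, r^2s}; {e, r^3s}; {e, r^4s}; {e, r^5s}; … (9 in all).
So G has 9 subgroups of order 2.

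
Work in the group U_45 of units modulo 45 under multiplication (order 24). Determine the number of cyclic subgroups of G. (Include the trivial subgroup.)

12

Group the elements of G by the cyclic subgroup they generate; each cyclic subgroup of order d accounts for φ(d) elements.
Cyclic subgroups by order — order 1: 1; order 2: 3; order 3: 1; order 4: 2; order 6: 3; order 12: 2.
Total: 12.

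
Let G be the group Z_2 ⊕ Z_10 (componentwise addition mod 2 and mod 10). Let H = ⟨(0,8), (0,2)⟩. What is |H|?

5

|⟨(0,8)⟩| = 5 and |⟨(0,2)⟩| = 5, so |H| is a multiple of lcm(5, 5) = 5 and divides |G| = 20.
Closing under the operation: H = {(0,0), (0,2), (0,4), (0,6), (0,8)}, so |H| = 5.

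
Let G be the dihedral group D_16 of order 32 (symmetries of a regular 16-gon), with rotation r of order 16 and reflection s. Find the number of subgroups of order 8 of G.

|G| = 32 and 8 | 32, so subgroups of order 8 are possible by Lagrange.
The subgroups of order 8 are: {e, r^2, r^4, r^6, r^8, r^10, r^12, r^14}; {e, r^4, r^8, r^12, r^2s, r^6s, r^10s, r^14s}; {e, r^4, r^8, r^12, r^3s, r^7s, r^11s, r^15s}; {e, r^4, r^8, r^12, s, r^4s, r^8s, r^12s}; … (5 in all).
So G has 5 subgroups of order 8.

5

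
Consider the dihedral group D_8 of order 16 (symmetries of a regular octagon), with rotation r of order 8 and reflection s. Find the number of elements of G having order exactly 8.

The elements of order 8 are: r, r^3, r^5, r^7.
That's 4.

4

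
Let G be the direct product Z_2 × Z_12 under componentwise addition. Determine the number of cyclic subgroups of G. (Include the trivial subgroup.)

12

A cyclic subgroup of order d is generated by each of its φ(d) elements of order d, so the cyclic subgroups of order d number (#elements of order d)/φ(d).
Cyclic subgroups by order — order 1: 1; order 2: 3; order 3: 1; order 4: 2; order 6: 3; order 12: 2.
Total: 12.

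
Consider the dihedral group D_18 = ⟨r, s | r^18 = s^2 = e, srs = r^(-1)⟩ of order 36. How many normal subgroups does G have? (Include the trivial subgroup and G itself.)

G has 45 subgroups. Checking conjugation-invariance by order — order 1: 1/1 normal; order 2: 1/19 normal; order 3: 1/1 normal; order 4: 0/9 normal; order 6: 1/7 normal; order 9: 1/1 normal; order 12: 0/3 normal; order 18: 3/3 normal; order 36: 1/1 normal.
Total normal subgroups: 9.

9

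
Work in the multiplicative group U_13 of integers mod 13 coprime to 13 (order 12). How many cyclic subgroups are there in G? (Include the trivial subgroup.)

6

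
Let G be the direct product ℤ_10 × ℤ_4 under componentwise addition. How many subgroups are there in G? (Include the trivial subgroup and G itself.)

16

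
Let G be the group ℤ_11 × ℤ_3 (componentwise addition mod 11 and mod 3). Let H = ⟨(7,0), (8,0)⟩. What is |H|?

|⟨(7,0)⟩| = 11 and |⟨(8,0)⟩| = 11, so |H| is a multiple of lcm(11, 11) = 11 and divides |G| = 33.
Closing under the operation: H = {(0,0), (1,0), (2,0), (3,0), (4,0), (5,0), (6,0), (7,0), (8,0), (9,0), (10,0)}, so |H| = 11.

11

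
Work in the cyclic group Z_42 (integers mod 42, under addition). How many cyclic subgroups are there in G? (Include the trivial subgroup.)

Group the elements of G by the cyclic subgroup they generate; each cyclic subgroup of order d accounts for φ(d) elements.
Cyclic subgroups by order — order 1: 1; order 2: 1; order 3: 1; order 6: 1; order 7: 1; order 14: 1; order 21: 1; order 42: 1.
Total: 8.

8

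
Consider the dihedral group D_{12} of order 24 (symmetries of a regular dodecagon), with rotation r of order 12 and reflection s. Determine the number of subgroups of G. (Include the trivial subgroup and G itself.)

34

|G| = 24, so by Lagrange every subgroup order divides 24. Divisors: 1, 2, 3, 4, 6, 8, 12, 24.
Subgroups by order — order 1: 1; order 2: 13; order 3: 1; order 4: 7; order 6: 5; order 8: 3; order 12: 3; order 24: 1.
Total: 1 + 13 + 1 + 7 + 5 + 3 + 3 + 1 = 34.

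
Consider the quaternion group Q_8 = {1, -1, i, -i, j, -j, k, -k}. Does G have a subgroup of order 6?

No

6 does not divide |G| = 8, so by Lagrange no subgroup of order 6 exists.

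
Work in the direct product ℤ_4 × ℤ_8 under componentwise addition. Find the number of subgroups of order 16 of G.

|G| = 32 and 16 | 32, so subgroups of order 16 are possible by Lagrange.
The subgroups of order 16 are: {(0,0), (0,1), (0,2), (0,3), (0,4), (0,5), (0,6), (0,7), (2,0), (2,1), (2,2), (2,3), (2,4), (2,5), (2,6), (2,7)}; {(0,0), (0,2), (0,4), (0,6), (1,0), (1,2), (1,4), (1,6), (2,0), (2,2), (2,4), (2,6), (3,0), (3,2), (3,4), (3,6)}; {(0,0), (0,2), (0,4), (0,6), (1,1), (1,3), (1,5), (1,7), (2,0), (2,2), (2,4), (2,6), (3,1), (3,3), (3,5), (3,7)}.
So G has 3 subgroups of order 16.

3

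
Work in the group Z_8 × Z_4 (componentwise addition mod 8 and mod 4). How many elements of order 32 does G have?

0

An element (a,b) has order lcm(ord(a), ord(b)); count pairs with lcm equal to 32.
Enumerating gives 0 such elements.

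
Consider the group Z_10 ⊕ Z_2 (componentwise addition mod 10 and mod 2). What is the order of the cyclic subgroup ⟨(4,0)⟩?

5

The order of (4,0) in Z_10 × Z_2 is lcm(ord(4) in Z_10, ord(0) in Z_2).
ord(4) = 5 and ord(0) = 1, so |⟨(4,0)⟩| = lcm(5, 1) = 5.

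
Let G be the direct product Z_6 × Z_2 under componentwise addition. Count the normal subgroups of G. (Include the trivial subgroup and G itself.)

10

G is abelian, so every subgroup is normal.
G has 10 subgroups in total, hence 10 normal subgroups.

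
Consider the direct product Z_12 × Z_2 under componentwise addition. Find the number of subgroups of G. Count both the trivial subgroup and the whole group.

16

|G| = 24, so by Lagrange every subgroup order divides 24. Divisors: 1, 2, 3, 4, 6, 8, 12, 24.
Subgroups by order — order 1: 1; order 2: 3; order 3: 1; order 4: 3; order 6: 3; order 8: 1; order 12: 3; order 24: 1.
Total: 1 + 3 + 1 + 3 + 3 + 1 + 3 + 1 = 16.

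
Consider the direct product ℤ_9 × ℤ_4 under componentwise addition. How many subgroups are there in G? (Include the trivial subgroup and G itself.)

9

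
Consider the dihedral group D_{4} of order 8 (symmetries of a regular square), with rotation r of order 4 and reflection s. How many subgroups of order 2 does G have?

|G| = 8 and 2 | 8, so subgroups of order 2 are possible by Lagrange.
The subgroups of order 2 are: {e, r^2}; {e, r^2s}; {e, r^3s}; {e, rs}; … (5 in all).
So G has 5 subgroups of order 2.

5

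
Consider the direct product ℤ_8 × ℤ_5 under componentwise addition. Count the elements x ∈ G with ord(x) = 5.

4

An element (a,b) has order lcm(ord(a), ord(b)); count pairs with lcm equal to 5.
Enumerating gives 4 such elements.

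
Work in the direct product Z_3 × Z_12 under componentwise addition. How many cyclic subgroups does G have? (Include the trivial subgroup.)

Each element a generates a cyclic subgroup ⟨a⟩; distinct elements may generate the same one (a cyclic group of order d has φ(d) generators).
Cyclic subgroups by order — order 1: 1; order 2: 1; order 3: 4; order 4: 1; order 6: 4; order 12: 4.
Total: 15.

15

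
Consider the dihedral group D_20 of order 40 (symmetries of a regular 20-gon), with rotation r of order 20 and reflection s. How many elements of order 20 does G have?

The elements of order 20 are: r, r^3, r^7, r^9, r^11, r^13, r^17, r^19.
That's 8.

8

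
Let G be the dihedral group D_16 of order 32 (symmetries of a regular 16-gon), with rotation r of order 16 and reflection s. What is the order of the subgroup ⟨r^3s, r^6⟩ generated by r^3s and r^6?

|⟨r^3s⟩| = 2 and |⟨r^6⟩| = 8, so |H| is a multiple of lcm(2, 8) = 8 and divides |G| = 32.
Closing under the operation: H = {e, r^2, r^4, r^6, r^8, r^10, r^12, r^14, rs, r^3s, r^5s, r^7s, r^9s, r^11s, r^13s, r^15s}, so |H| = 16.

16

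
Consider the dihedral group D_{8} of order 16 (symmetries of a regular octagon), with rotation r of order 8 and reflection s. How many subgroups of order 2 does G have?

|G| = 16 and 2 | 16, so subgroups of order 2 are possible by Lagrange.
The subgroups of order 2 are: {e, r^2s}; {e, r^3s}; {e, r^4}; {e, r^4s}; … (9 in all).
So G has 9 subgroups of order 2.

9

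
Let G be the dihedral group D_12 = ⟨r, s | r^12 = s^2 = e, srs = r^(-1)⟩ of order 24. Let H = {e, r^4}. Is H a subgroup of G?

r^4 ∈ H but its inverse r^8 ∉ H, so H is not a subgroup.

No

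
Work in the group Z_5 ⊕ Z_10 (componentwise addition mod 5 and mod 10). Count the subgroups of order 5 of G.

|G| = 50 and 5 | 50, so subgroups of order 5 are possible by Lagrange.
The subgroups of order 5 are: {(0,0), (0,2), (0,4), (0,6), (0,8)}; {(0,0), (1,0), (2,0), (3,0), (4,0)}; {(0,0), (1,2), (2,4), (3,6), (4,8)}; {(0,0), (1,4), (2,8), (3,2), (4,6)}; … (6 in all).
So G has 6 subgroups of order 5.

6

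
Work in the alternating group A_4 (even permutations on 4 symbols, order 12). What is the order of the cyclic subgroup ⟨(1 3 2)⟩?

3

Computing powers of (1 3 2): the smallest k with ((1 3 2))^k = e is k = 3.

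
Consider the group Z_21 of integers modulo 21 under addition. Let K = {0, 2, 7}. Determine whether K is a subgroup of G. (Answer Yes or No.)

2 ∈ K but its inverse 19 ∉ K, so K is not a subgroup.

No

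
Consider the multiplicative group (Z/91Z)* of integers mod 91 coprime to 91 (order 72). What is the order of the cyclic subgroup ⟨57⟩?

4

Compute successive powers of 57 mod 91: 57, 64, 8, 1; 57^4 ≡ 1 (mod 91).
So |⟨57⟩| = 4.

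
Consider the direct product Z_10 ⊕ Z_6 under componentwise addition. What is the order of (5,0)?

The order of (5,0) in Z_10 × Z_6 is lcm(ord(5) in Z_10, ord(0) in Z_6).
ord(5) = 2 and ord(0) = 1, so |⟨(5,0)⟩| = lcm(2, 1) = 2.

2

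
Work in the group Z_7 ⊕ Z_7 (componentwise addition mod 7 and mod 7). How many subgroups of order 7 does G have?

|G| = 49 and 7 | 49, so subgroups of order 7 are possible by Lagrange.
The subgroups of order 7 are: {(0,0), (0,1), (0,2), (0,3), (0,4), (0,5), (0,6)}; {(0,0), (1,0), (2,0), (3,0), (4,0), (5,0), (6,0)}; {(0,0), (1,1), (2,2), (3,3), (4,4), (5,5), (6,6)}; {(0,0), (1,2), (2,4), (3,6), (4,1), (5,3), (6,5)}; … (8 in all).
So G has 8 subgroups of order 7.

8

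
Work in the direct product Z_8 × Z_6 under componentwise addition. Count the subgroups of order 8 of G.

3

|G| = 48 and 8 | 48, so subgroups of order 8 are possible by Lagrange.
The subgroups of order 8 are: {(0,0), (0,3), (2,0), (2,3), (4,0), (4,3), (6,0), (6,3)}; {(0,0), (1,0), (2,0), (3,0), (4,0), (5,0), (6,0), (7,0)}; {(0,0), (1,3), (2,0), (3,3), (4,0), (5,3), (6,0), (7,3)}.
So G has 3 subgroups of order 8.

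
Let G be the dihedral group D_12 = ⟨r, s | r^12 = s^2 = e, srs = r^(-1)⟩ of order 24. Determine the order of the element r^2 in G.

6

Computing powers of r^2: the smallest k with (r^2)^k = e is k = 6.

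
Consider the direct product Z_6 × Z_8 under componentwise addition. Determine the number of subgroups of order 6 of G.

|G| = 48 and 6 | 48, so subgroups of order 6 are possible by Lagrange.
The subgroups of order 6 are: {(0,0), (0,4), (2,0), (2,4), (4,0), (4,4)}; {(0,0), (1,0), (2,0), (3,0), (4,0), (5,0)}; {(0,0), (1,4), (2,0), (3,4), (4,0), (5,4)}.
So G has 3 subgroups of order 6.

3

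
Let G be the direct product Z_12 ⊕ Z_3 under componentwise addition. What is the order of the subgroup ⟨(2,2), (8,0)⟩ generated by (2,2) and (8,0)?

18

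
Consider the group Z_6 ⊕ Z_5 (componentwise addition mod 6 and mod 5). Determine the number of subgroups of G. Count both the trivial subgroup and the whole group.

8

|G| = 30, so by Lagrange every subgroup order divides 30. Divisors: 1, 2, 3, 5, 6, 10, 15, 30.
Subgroups by order — order 1: 1; order 2: 1; order 3: 1; order 5: 1; order 6: 1; order 10: 1; order 15: 1; order 30: 1.
Total: 1 + 1 + 1 + 1 + 1 + 1 + 1 + 1 = 8.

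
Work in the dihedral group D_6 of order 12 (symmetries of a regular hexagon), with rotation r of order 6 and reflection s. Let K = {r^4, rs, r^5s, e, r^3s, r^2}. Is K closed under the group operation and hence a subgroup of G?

|K| = 6 divides |G| = 12, consistent with Lagrange.
K contains the identity, every element's inverse is in K, and K is closed under ·: it is a subgroup.

Yes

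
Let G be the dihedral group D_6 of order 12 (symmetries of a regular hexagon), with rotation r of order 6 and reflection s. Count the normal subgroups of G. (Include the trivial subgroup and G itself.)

7

G has 16 subgroups. Checking conjugation-invariance by order — order 1: 1/1 normal; order 2: 1/7 normal; order 3: 1/1 normal; order 4: 0/3 normal; order 6: 3/3 normal; order 12: 1/1 normal.
Total normal subgroups: 7.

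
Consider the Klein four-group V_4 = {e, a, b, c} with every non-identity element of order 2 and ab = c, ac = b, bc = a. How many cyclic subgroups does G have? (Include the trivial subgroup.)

4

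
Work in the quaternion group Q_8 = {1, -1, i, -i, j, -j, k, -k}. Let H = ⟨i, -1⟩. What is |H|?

4

|⟨i⟩| = 4 and |⟨-1⟩| = 2, so |H| is a multiple of lcm(4, 2) = 4 and divides |G| = 8.
Closing under the operation: H = {1, -1, i, -i}, so |H| = 4.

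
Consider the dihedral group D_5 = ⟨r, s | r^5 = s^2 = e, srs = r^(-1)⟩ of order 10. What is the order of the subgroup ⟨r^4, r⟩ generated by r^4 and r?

|⟨r^4⟩| = 5 and |⟨r⟩| = 5, so |H| is a multiple of lcm(5, 5) = 5 and divides |G| = 10.
Closing under the operation: H = {e, r, r^2, r^3, r^4}, so |H| = 5.

5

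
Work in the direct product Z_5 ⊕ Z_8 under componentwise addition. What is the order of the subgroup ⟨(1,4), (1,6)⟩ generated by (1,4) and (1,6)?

|⟨(1,4)⟩| = 10 and |⟨(1,6)⟩| = 20, so |H| is a multiple of lcm(10, 20) = 20 and divides |G| = 40.
Closing under the operation: H = {(0,0), (0,2), (0,4), (0,6), (1,0), (1,2), (1,4), (1,6), (2,0), (2,2), (2,4), (2,6), (3,0), (3,2), (3,4), (3,6), (4,0), (4,2), (4,4), (4,6)}, so |H| = 20.

20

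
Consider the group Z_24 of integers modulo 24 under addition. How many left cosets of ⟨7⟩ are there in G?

|⟨7⟩| = 24 and |G| = 24.
By Lagrange, [G : H] = |G|/|H| = 24/24 = 1.

1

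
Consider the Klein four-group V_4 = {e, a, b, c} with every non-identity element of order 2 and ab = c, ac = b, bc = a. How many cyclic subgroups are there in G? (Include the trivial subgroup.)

4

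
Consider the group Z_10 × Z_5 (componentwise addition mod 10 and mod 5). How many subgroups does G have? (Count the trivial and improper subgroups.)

16

|G| = 50, so by Lagrange every subgroup order divides 50. Divisors: 1, 2, 5, 10, 25, 50.
Subgroups by order — order 1: 1; order 2: 1; order 5: 6; order 10: 6; order 25: 1; order 50: 1.
Total: 1 + 1 + 6 + 6 + 1 + 1 = 16.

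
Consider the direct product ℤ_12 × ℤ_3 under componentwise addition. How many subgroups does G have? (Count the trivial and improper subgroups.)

|G| = 36, so by Lagrange every subgroup order divides 36. Divisors: 1, 2, 3, 4, 6, 9, 12, 18, 36.
Subgroups by order — order 1: 1; order 2: 1; order 3: 4; order 4: 1; order 6: 4; order 9: 1; order 12: 4; order 18: 1; order 36: 1.
Total: 1 + 1 + 4 + 1 + 4 + 1 + 4 + 1 + 1 = 18.

18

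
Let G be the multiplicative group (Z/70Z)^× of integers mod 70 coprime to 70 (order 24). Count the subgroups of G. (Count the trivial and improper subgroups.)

16

|G| = 24, so by Lagrange every subgroup order divides 24. Divisors: 1, 2, 3, 4, 6, 8, 12, 24.
Subgroups by order — order 1: 1; order 2: 3; order 3: 1; order 4: 3; order 6: 3; order 8: 1; order 12: 3; order 24: 1.
Total: 1 + 3 + 1 + 3 + 3 + 1 + 3 + 1 = 16.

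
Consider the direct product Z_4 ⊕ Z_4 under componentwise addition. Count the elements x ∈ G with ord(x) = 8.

An element (a,b) has order lcm(ord(a), ord(b)); count pairs with lcm equal to 8.
Enumerating gives 0 such elements.

0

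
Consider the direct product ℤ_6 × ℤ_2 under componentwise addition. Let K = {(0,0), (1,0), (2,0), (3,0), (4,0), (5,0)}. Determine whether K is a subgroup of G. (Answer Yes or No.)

Yes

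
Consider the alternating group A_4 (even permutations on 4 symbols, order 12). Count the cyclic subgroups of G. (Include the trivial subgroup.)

Each element a generates a cyclic subgroup ⟨a⟩; distinct elements may generate the same one (a cyclic group of order d has φ(d) generators).
Cyclic subgroups by order — order 1: 1; order 2: 3; order 3: 4.
Total: 8.

8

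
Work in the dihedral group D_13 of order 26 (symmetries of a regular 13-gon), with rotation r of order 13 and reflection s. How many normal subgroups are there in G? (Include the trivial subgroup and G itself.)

G has 16 subgroups. Checking conjugation-invariance by order — order 1: 1/1 normal; order 2: 0/13 normal; order 13: 1/1 normal; order 26: 1/1 normal.
Total normal subgroups: 3.

3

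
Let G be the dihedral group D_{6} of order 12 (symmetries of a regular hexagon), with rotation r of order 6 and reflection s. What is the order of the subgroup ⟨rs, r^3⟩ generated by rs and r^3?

|⟨rs⟩| = 2 and |⟨r^3⟩| = 2, so |H| is a multiple of lcm(2, 2) = 2 and divides |G| = 12.
Closing under the operation: H = {e, r^3, rs, r^4s}, so |H| = 4.

4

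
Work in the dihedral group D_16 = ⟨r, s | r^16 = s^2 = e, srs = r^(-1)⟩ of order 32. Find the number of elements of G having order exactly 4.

The elements of order 4 are: r^4, r^12.
That's 2.

2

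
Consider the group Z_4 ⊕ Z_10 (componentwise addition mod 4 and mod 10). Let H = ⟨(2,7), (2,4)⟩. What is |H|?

|⟨(2,7)⟩| = 10 and |⟨(2,4)⟩| = 10, so |H| is a multiple of lcm(10, 10) = 10 and divides |G| = 40.
Closing under the operation: H = {(0,0), (0,1), (0,2), (0,3), (0,4), (0,5), (0,6), (0,7), (0,8), (0,9), (2,0), (2,1), (2,2), (2,3), (2,4), (2,5), (2,6), (2,7), (2,8), (2,9)}, so |H| = 20.

20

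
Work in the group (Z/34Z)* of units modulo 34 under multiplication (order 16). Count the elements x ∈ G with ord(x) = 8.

4

The elements of order 8 are: 9, 15, 19, 25.
That's 4.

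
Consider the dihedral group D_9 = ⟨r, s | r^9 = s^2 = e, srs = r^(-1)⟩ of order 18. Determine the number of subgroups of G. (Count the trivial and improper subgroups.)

|G| = 18, so by Lagrange every subgroup order divides 18. Divisors: 1, 2, 3, 6, 9, 18.
Subgroups by order — order 1: 1; order 2: 9; order 3: 1; order 6: 3; order 9: 1; order 18: 1.
Total: 1 + 9 + 1 + 3 + 1 + 1 = 16.

16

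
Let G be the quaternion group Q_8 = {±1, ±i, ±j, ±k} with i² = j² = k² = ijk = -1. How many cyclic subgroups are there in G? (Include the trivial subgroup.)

A cyclic subgroup of order d is generated by each of its φ(d) elements of order d, so the cyclic subgroups of order d number (#elements of order d)/φ(d).
Cyclic subgroups by order — order 1: 1; order 2: 1; order 4: 3.
Total: 5.

5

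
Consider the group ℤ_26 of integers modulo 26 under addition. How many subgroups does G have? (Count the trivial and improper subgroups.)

4

A cyclic group of order 26 has exactly one subgroup for each divisor of 26.
Divisors of 26: 1, 2, 13, 26.
So ℤ_26 has 4 subgroups.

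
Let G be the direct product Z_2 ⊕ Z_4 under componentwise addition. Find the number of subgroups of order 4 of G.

3

|G| = 8 and 4 | 8, so subgroups of order 4 are possible by Lagrange.
The subgroups of order 4 are: {(0,0), (0,1), (0,2), (0,3)}; {(0,0), (0,2), (1,0), (1,2)}; {(0,0), (0,2), (1,1), (1,3)}.
So G has 3 subgroups of order 4.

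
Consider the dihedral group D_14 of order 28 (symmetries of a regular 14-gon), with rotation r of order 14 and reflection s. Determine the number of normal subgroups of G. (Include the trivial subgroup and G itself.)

7

G has 28 subgroups. Checking conjugation-invariance by order — order 1: 1/1 normal; order 2: 1/15 normal; order 4: 0/7 normal; order 7: 1/1 normal; order 14: 3/3 normal; order 28: 1/1 normal.
Total normal subgroups: 7.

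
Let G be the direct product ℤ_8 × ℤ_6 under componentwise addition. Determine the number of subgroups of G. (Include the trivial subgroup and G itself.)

|G| = 48, so by Lagrange every subgroup order divides 48. Divisors: 1, 2, 3, 4, 6, 8, 12, 16, 24, 48.
Subgroups by order — order 1: 1; order 2: 3; order 3: 1; order 4: 3; order 6: 3; order 8: 3; order 12: 3; order 16: 1; order 24: 3; order 48: 1.
Total: 1 + 3 + 1 + 3 + 3 + 3 + 3 + 1 + 3 + 1 = 22.

22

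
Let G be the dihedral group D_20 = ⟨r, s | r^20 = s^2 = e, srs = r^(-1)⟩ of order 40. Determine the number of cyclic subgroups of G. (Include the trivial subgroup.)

26

Each element a generates a cyclic subgroup ⟨a⟩; distinct elements may generate the same one (a cyclic group of order d has φ(d) generators).
Cyclic subgroups by order — order 1: 1; order 2: 21; order 4: 1; order 5: 1; order 10: 1; order 20: 1.
Total: 26.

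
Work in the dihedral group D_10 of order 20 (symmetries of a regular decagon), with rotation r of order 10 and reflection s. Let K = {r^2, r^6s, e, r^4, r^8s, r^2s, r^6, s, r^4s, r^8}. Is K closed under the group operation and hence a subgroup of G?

Yes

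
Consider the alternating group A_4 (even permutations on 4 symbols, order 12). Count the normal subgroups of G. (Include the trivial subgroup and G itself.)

G has 10 subgroups. Checking conjugation-invariance by order — order 1: 1/1 normal; order 2: 0/3 normal; order 3: 0/4 normal; order 4: 1/1 normal; order 12: 1/1 normal.
Total normal subgroups: 3.

3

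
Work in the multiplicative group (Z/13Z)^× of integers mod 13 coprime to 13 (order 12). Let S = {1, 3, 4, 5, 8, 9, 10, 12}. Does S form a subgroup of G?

|S| = 8 does not divide |G| = 12, so by Lagrange S is not a subgroup.

No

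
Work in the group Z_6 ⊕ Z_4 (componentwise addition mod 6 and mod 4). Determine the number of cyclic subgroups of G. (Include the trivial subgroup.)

12

Group the elements of G by the cyclic subgroup they generate; each cyclic subgroup of order d accounts for φ(d) elements.
Cyclic subgroups by order — order 1: 1; order 2: 3; order 3: 1; order 4: 2; order 6: 3; order 12: 2.
Total: 12.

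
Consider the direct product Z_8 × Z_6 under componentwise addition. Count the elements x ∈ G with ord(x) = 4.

An element (a,b) has order lcm(ord(a), ord(b)); count pairs with lcm equal to 4.
Enumerating gives 4 such elements.

4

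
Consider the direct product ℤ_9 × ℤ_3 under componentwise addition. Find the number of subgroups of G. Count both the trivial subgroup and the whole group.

10

|G| = 27, so by Lagrange every subgroup order divides 27. Divisors: 1, 3, 9, 27.
Subgroups by order — order 1: 1; order 3: 4; order 9: 4; order 27: 1.
Total: 1 + 4 + 4 + 1 = 10.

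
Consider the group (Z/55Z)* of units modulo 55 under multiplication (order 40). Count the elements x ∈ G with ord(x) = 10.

Enumerating element orders in G gives 12 elements of order 10.

12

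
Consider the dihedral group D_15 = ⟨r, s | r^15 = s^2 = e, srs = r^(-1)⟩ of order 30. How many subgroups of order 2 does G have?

|G| = 30 and 2 | 30, so subgroups of order 2 are possible by Lagrange.
The subgroups of order 2 are: {e, r^10s}; {e, r^11s}; {e, r^12s}; {e, r^13s}; … (15 in all).
So G has 15 subgroups of order 2.

15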